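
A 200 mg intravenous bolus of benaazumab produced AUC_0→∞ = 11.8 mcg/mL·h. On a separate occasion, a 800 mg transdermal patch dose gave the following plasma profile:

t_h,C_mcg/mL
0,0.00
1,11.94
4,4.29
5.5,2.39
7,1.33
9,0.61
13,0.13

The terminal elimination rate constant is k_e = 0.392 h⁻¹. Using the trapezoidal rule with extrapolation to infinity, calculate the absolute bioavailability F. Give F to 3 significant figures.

F = 0.887

Trapezoidal AUC_0→13 (transdermal patch):
  [0→1]: (0.00+11.94)/2 × 1 = 5.97
  [1→4]: (11.94+4.29)/2 × 3 = 24.345
  [4→5.5]: (4.29+2.39)/2 × 1.5 = 5.01
  [5.5→7]: (2.39+1.33)/2 × 1.5 = 2.79
  [7→9]: (1.33+0.61)/2 × 2 = 1.94
  [9→13]: (0.61+0.13)/2 × 4 = 1.48
  Sum = 41.535 mcg/mL·h
Tail: C_last/k_e = 0.13/0.392 = 0.332
AUC_0→∞ (transdermal patch) = 41.535 + 0.332 = 41.867 mcg/mL·h
F = (AUC_ev/D_ev)/(AUC_iv/D_iv) = (41.867/800)/(11.8/200) = 0.05233375/0.059 = 0.8870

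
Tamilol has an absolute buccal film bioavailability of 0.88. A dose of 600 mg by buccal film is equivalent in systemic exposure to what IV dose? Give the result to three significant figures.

Systemic exposure from an extravascular dose = F × D_ev, so the equivalent IV dose is F × D_ev.
D_iv = F × D_ev = 0.88 × 600 = 528 mg

D_iv = 528 mg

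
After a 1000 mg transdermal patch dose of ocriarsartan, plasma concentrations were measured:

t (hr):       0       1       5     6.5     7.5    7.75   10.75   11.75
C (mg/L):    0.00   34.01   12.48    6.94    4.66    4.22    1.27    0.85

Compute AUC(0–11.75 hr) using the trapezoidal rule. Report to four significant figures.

Trapezoidal AUC_0→11.75:
  [0→1]: (0.00+34.01)/2 × 1 = 17.005
  [1→5]: (34.01+12.48)/2 × 4 = 92.98
  [5→6.5]: (12.48+6.94)/2 × 1.5 = 14.565
  [6.5→7.5]: (6.94+4.66)/2 × 1 = 5.8
  [7.5→7.75]: (4.66+4.22)/2 × 0.25 = 1.11
  [7.75→10.75]: (4.22+1.27)/2 × 3 = 8.235
  [10.75→11.75]: (1.27+0.85)/2 × 1 = 1.06
  Sum = 140.755 mg/L·hr

AUC = 140.8 mg/L·hr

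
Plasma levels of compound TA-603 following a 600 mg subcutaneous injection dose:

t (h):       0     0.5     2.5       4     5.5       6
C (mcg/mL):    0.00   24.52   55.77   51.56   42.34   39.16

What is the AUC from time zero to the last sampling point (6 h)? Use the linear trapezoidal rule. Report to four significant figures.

Trapezoidal AUC_0→6:
  [0→0.5]: (0.00+24.52)/2 × 0.5 = 6.13
  [0.5→2.5]: (24.52+55.77)/2 × 2 = 80.29
  [2.5→4]: (55.77+51.56)/2 × 1.5 = 80.4975
  [4→5.5]: (51.56+42.34)/2 × 1.5 = 70.425
  [5.5→6]: (42.34+39.16)/2 × 0.5 = 20.375
  Sum = 257.7175 mcg/mL·h

AUC = 257.7 mcg/mL·h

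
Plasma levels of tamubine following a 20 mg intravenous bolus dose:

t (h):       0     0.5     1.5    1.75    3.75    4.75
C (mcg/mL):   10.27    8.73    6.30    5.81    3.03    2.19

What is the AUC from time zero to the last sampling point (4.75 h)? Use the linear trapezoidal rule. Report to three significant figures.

Trapezoidal AUC_0→4.75:
  [0→0.5]: (10.27+8.73)/2 × 0.5 = 4.75
  [0.5→1.5]: (8.73+6.30)/2 × 1 = 7.515
  [1.5→1.75]: (6.30+5.81)/2 × 0.25 = 1.51375
  [1.75→3.75]: (5.81+3.03)/2 × 2 = 8.84
  [3.75→4.75]: (3.03+2.19)/2 × 1 = 2.61
  Sum = 25.22875 mcg/mL·h

AUC = 25.2 mcg/mL·h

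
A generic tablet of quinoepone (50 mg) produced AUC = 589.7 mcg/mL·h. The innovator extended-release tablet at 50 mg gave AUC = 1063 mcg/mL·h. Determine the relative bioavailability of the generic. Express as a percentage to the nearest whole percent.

F_rel = (AUC_test/D_test) / (AUC_ref/D_ref)
      = (589.7/50) / (1063/50)
      = 11.794 / 21.26 = 0.5548 = 55.48%

F_rel = 55%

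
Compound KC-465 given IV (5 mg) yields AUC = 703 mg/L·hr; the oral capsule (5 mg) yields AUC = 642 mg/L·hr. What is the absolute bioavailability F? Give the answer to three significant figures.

F = 0.913

F = (AUC_ev / D_ev) / (AUC_iv / D_iv)
  = (642/5) / (703/5)
  = 128.4 / 140.6 = 0.9132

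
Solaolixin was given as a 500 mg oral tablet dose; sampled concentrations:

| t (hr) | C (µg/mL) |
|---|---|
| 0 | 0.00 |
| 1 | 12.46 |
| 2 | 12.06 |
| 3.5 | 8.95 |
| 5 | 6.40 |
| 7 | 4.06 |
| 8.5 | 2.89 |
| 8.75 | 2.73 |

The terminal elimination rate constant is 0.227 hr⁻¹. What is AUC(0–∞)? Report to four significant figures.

Trapezoidal AUC_0→8.75:
  [0→1]: (0.00+12.46)/2 × 1 = 6.23
  [1→2]: (12.46+12.06)/2 × 1 = 12.26
  [2→3.5]: (12.06+8.95)/2 × 1.5 = 15.7575
  [3.5→5]: (8.95+6.40)/2 × 1.5 = 11.5125
  [5→7]: (6.40+4.06)/2 × 2 = 10.46
  [7→8.5]: (4.06+2.89)/2 × 1.5 = 5.2125
  [8.5→8.75]: (2.89+2.73)/2 × 0.25 = 0.7025
  Sum = 62.135 µg/mL·hr
Extrapolated tail: C_last / k_e = 2.73 / 0.227 = 12.026
AUC_0→∞ = 62.135 + 12.026 = 74.161 µg/mL·hr

AUC = 74.16 µg/mL·hr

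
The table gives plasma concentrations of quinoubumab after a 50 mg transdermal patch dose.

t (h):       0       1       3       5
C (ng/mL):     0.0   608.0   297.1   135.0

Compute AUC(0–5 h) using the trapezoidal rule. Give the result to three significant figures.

Trapezoidal AUC_0→5:
  [0→1]: (0.0+608.0)/2 × 1 = 304.0
  [1→3]: (608.0+297.1)/2 × 2 = 905.1
  [3→5]: (297.1+135.0)/2 × 2 = 432.1
  Sum = 1641.2 ng/mL·h

AUC = 1640 ng/mL·h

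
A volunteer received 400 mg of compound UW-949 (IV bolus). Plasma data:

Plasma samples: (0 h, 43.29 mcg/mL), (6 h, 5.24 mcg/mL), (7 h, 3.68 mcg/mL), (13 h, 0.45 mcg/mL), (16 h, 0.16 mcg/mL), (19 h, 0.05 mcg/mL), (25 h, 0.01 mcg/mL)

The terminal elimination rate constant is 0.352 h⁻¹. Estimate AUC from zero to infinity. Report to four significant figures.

AUC = 163.9 mcg/mL·h

Trapezoidal AUC_0→25:
  [0→6]: (43.29+5.24)/2 × 6 = 145.59
  [6→7]: (5.24+3.68)/2 × 1 = 4.46
  [7→13]: (3.68+0.45)/2 × 6 = 12.39
  [13→16]: (0.45+0.16)/2 × 3 = 0.915
  [16→19]: (0.16+0.05)/2 × 3 = 0.315
  [19→25]: (0.05+0.01)/2 × 6 = 0.18
  Sum = 163.85 mcg/mL·h
Extrapolated tail: C_last / k_e = 0.01 / 0.352 = 0.028
AUC_0→∞ = 163.85 + 0.028 = 163.878 mcg/mL·h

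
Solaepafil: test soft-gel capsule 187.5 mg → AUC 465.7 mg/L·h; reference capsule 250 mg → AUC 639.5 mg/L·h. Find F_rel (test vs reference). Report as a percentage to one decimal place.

F_rel = (AUC_test/D_test) / (AUC_ref/D_ref)
      = (465.7/187.5) / (639.5/250)
      = 2.48373 / 2.558 = 0.9710 = 97.10%

F_rel = 97.1%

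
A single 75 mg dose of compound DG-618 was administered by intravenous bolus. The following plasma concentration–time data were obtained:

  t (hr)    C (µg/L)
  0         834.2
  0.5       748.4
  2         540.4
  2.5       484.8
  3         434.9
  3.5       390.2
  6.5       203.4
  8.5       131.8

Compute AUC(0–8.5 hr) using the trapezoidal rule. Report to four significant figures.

Trapezoidal AUC_0→8.5:
  [0→0.5]: (834.2+748.4)/2 × 0.5 = 395.65
  [0.5→2]: (748.4+540.4)/2 × 1.5 = 966.6
  [2→2.5]: (540.4+484.8)/2 × 0.5 = 256.3
  [2.5→3]: (484.8+434.9)/2 × 0.5 = 229.925
  [3→3.5]: (434.9+390.2)/2 × 0.5 = 206.275
  [3.5→6.5]: (390.2+203.4)/2 × 3 = 890.4
  [6.5→8.5]: (203.4+131.8)/2 × 2 = 335.2
  Sum = 3280.35 µg/L·hr

AUC = 3280 µg/L·hr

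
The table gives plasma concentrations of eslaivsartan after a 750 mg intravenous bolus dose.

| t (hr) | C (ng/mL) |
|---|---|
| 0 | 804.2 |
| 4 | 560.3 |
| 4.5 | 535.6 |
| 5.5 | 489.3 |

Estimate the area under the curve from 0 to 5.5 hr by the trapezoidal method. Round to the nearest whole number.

AUC = 3515 ng/mL·hr

Trapezoidal AUC_0→5.5:
  [0→4]: (804.2+560.3)/2 × 4 = 2729.0
  [4→4.5]: (560.3+535.6)/2 × 0.5 = 273.975
  [4.5→5.5]: (535.6+489.3)/2 × 1 = 512.45
  Sum = 3515.425 ng/mL·hr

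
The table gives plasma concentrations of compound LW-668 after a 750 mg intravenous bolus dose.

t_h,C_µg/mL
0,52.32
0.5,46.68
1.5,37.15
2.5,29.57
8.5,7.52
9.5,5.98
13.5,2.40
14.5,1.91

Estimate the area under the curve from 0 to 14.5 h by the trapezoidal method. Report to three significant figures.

Trapezoidal AUC_0→14.5:
  [0→0.5]: (52.32+46.68)/2 × 0.5 = 24.75
  [0.5→1.5]: (46.68+37.15)/2 × 1 = 41.915
  [1.5→2.5]: (37.15+29.57)/2 × 1 = 33.36
  [2.5→8.5]: (29.57+7.52)/2 × 6 = 111.27
  [8.5→9.5]: (7.52+5.98)/2 × 1 = 6.75
  [9.5→13.5]: (5.98+2.40)/2 × 4 = 16.76
  [13.5→14.5]: (2.40+1.91)/2 × 1 = 2.155
  Sum = 236.96 µg/mL·h

AUC = 237 µg/mL·h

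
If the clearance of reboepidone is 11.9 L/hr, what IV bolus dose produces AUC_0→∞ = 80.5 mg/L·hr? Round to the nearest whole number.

Dose = 958 mg

Dose_iv = CL × AUC_0→∞
     = 11.9 × 80.5 = 957.95 mg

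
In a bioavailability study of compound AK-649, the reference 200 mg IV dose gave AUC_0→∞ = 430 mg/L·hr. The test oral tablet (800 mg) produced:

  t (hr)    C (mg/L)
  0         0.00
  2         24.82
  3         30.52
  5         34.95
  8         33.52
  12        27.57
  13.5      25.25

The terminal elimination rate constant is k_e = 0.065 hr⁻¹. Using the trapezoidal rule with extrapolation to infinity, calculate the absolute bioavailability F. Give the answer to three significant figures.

Trapezoidal AUC_0→13.5 (oral tablet):
  [0→2]: (0.00+24.82)/2 × 2 = 24.82
  [2→3]: (24.82+30.52)/2 × 1 = 27.67
  [3→5]: (30.52+34.95)/2 × 2 = 65.47
  [5→8]: (34.95+33.52)/2 × 3 = 102.705
  [8→12]: (33.52+27.57)/2 × 4 = 122.18
  [12→13.5]: (27.57+25.25)/2 × 1.5 = 39.615
  Sum = 382.46 mg/L·hr
Tail: C_last/k_e = 25.25/0.065 = 388.462
AUC_0→∞ (oral tablet) = 382.46 + 388.462 = 770.922 mg/L·hr
F = (AUC_ev/D_ev)/(AUC_iv/D_iv) = (770.922/800)/(430/200) = 0.9636525/2.15 = 0.4482

F = 0.448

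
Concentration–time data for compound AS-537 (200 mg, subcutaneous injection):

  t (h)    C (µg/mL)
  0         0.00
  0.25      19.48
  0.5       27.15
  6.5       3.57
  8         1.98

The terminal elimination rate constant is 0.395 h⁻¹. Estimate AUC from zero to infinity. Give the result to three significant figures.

AUC = 110 µg/mL·h

Trapezoidal AUC_0→8:
  [0→0.25]: (0.00+19.48)/2 × 0.25 = 2.435
  [0.25→0.5]: (19.48+27.15)/2 × 0.25 = 5.82875
  [0.5→6.5]: (27.15+3.57)/2 × 6 = 92.16
  [6.5→8]: (3.57+1.98)/2 × 1.5 = 4.1625
  Sum = 104.58625 µg/mL·h
Extrapolated tail: C_last / k_e = 1.98 / 0.395 = 5.013
AUC_0→∞ = 104.58625 + 5.013 = 109.59925 µg/mL·h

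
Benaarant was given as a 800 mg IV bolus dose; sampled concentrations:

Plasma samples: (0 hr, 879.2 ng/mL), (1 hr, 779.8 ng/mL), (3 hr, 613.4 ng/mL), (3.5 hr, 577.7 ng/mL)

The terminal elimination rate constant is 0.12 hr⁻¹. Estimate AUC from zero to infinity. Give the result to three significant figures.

Trapezoidal AUC_0→3.5:
  [0→1]: (879.2+779.8)/2 × 1 = 829.5
  [1→3]: (779.8+613.4)/2 × 2 = 1393.2
  [3→3.5]: (613.4+577.7)/2 × 0.5 = 297.775
  Sum = 2520.475 ng/mL·hr
Extrapolated tail: C_last / k_e = 577.7 / 0.12 = 4814.167
AUC_0→∞ = 2520.475 + 4814.167 = 7334.642 ng/mL·hr

AUC = 7330 ng/mL·hr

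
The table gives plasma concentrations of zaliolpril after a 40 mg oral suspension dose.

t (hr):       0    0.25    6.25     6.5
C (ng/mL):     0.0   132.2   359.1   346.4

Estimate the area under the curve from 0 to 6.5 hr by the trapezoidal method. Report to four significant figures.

AUC = 1579 ng/mL·hr

Trapezoidal AUC_0→6.5:
  [0→0.25]: (0.0+132.2)/2 × 0.25 = 16.525
  [0.25→6.25]: (132.2+359.1)/2 × 6 = 1473.9
  [6.25→6.5]: (359.1+346.4)/2 × 0.25 = 88.1875
  Sum = 1578.6125 ng/mL·hr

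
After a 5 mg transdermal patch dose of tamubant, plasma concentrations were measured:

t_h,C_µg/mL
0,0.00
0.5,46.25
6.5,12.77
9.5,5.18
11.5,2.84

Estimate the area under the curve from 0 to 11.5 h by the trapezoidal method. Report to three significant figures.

AUC = 224 µg/mL·h

Trapezoidal AUC_0→11.5:
  [0→0.5]: (0.00+46.25)/2 × 0.5 = 11.5625
  [0.5→6.5]: (46.25+12.77)/2 × 6 = 177.06
  [6.5→9.5]: (12.77+5.18)/2 × 3 = 26.925
  [9.5→11.5]: (5.18+2.84)/2 × 2 = 8.02
  Sum = 223.5675 µg/mL·h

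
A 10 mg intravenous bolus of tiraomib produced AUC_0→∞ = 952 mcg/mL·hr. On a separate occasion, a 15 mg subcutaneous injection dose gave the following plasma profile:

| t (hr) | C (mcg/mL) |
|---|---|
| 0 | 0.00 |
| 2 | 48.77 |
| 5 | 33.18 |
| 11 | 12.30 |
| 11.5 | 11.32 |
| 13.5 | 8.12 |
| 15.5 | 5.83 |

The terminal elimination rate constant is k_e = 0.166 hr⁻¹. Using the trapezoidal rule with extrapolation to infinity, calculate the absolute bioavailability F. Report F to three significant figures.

F = 0.268

Trapezoidal AUC_0→15.5 (subcutaneous injection):
  [0→2]: (0.00+48.77)/2 × 2 = 48.77
  [2→5]: (48.77+33.18)/2 × 3 = 122.925
  [5→11]: (33.18+12.30)/2 × 6 = 136.44
  [11→11.5]: (12.30+11.32)/2 × 0.5 = 5.905
  [11.5→13.5]: (11.32+8.12)/2 × 2 = 19.44
  [13.5→15.5]: (8.12+5.83)/2 × 2 = 13.95
  Sum = 347.43 mcg/mL·hr
Tail: C_last/k_e = 5.83/0.166 = 35.120
AUC_0→∞ (subcutaneous injection) = 347.43 + 35.120 = 382.55 mcg/mL·hr
F = (AUC_ev/D_ev)/(AUC_iv/D_iv) = (382.55/15)/(952/10) = 25.5033/95.2 = 0.2679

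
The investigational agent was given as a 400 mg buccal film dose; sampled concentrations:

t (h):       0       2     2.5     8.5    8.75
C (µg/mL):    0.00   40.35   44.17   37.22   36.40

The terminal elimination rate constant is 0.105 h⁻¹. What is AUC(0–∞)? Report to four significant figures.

AUC = 661.5 µg/mL·h

Trapezoidal AUC_0→8.75:
  [0→2]: (0.00+40.35)/2 × 2 = 40.35
  [2→2.5]: (40.35+44.17)/2 × 0.5 = 21.13
  [2.5→8.5]: (44.17+37.22)/2 × 6 = 244.17
  [8.5→8.75]: (37.22+36.40)/2 × 0.25 = 9.2025
  Sum = 314.8525 µg/mL·h
Extrapolated tail: C_last / k_e = 36.40 / 0.105 = 346.667
AUC_0→∞ = 314.8525 + 346.667 = 661.5195 µg/mL·h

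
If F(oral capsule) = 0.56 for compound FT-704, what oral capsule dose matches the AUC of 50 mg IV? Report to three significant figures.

For equal systemic exposure: F × D_ev = D_iv
D_ev = D_iv / F = 50 / 0.56 = 89.2857 mg

D_oral = 89.3 mg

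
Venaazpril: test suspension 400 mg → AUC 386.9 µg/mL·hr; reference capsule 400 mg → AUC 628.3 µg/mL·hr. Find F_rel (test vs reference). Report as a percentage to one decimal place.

F_rel = (AUC_test/D_test) / (AUC_ref/D_ref)
      = (386.9/400) / (628.3/400)
      = 0.96725 / 1.57075 = 0.6158 = 61.58%

F_rel = 61.6%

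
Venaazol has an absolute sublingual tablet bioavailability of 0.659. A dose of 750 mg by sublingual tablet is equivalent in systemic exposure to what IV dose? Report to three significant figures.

Systemic exposure from an extravascular dose = F × D_ev, so the equivalent IV dose is F × D_ev.
D_iv = F × D_ev = 0.659 × 750 = 494.25 mg

D_iv = 494 mg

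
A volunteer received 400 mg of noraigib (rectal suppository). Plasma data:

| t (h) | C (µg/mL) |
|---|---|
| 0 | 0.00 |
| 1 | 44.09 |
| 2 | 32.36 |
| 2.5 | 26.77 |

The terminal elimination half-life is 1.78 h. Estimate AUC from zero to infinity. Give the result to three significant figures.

Trapezoidal AUC_0→2.5:
  [0→1]: (0.00+44.09)/2 × 1 = 22.045
  [1→2]: (44.09+32.36)/2 × 1 = 38.225
  [2→2.5]: (32.36+26.77)/2 × 0.5 = 14.7825
  Sum = 75.0525 µg/mL·h
k_e = ln2 / t½ = 0.693147 / 1.78 = 0.3894 h^-1
Extrapolated tail: C_last / k_e = 26.77 / 0.3894 = 68.747
AUC_0→∞ = 75.0525 + 68.747 = 143.7995 µg/mL·h

AUC = 144 µg/mL·h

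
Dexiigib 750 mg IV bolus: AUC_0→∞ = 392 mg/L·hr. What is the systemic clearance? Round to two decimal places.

CL = Dose_iv / AUC_0→∞
   = 750 / 392 = 1.91327 L/hr

CL = 1.91 L/hr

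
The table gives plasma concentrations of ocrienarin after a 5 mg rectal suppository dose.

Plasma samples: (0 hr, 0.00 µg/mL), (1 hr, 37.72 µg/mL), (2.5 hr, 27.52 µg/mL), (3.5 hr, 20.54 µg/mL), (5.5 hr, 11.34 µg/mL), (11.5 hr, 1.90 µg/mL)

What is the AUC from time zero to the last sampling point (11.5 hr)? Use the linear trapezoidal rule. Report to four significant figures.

AUC = 163.4 µg/mL·hr

Trapezoidal AUC_0→11.5:
  [0→1]: (0.00+37.72)/2 × 1 = 18.86
  [1→2.5]: (37.72+27.52)/2 × 1.5 = 48.93
  [2.5→3.5]: (27.52+20.54)/2 × 1 = 24.03
  [3.5→5.5]: (20.54+11.34)/2 × 2 = 31.88
  [5.5→11.5]: (11.34+1.90)/2 × 6 = 39.72
  Sum = 163.42 µg/mL·hr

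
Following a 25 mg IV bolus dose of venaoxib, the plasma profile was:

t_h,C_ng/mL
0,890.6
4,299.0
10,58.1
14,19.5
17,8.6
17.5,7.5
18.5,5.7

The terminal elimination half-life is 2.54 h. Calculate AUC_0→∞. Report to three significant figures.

AUC = 3680 ng/mL·h

Trapezoidal AUC_0→18.5:
  [0→4]: (890.6+299.0)/2 × 4 = 2379.2
  [4→10]: (299.0+58.1)/2 × 6 = 1071.3
  [10→14]: (58.1+19.5)/2 × 4 = 155.2
  [14→17]: (19.5+8.6)/2 × 3 = 42.15
  [17→17.5]: (8.6+7.5)/2 × 0.5 = 4.025
  [17.5→18.5]: (7.5+5.7)/2 × 1 = 6.6
  Sum = 3658.475 ng/mL·h
k_e = ln2 / t½ = 0.693147 / 2.54 = 0.2729 h^-1
Extrapolated tail: C_last / k_e = 5.7 / 0.2729 = 20.887
AUC_0→∞ = 3658.475 + 20.887 = 3679.362 ng/mL·h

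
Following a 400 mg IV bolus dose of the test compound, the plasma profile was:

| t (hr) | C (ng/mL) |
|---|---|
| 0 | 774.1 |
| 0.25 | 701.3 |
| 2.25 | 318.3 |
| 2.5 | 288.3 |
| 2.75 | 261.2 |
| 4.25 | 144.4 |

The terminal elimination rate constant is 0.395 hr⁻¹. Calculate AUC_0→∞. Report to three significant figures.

AUC = 2020 ng/mL·hr

Trapezoidal AUC_0→4.25:
  [0→0.25]: (774.1+701.3)/2 × 0.25 = 184.425
  [0.25→2.25]: (701.3+318.3)/2 × 2 = 1019.6
  [2.25→2.5]: (318.3+288.3)/2 × 0.25 = 75.825
  [2.5→2.75]: (288.3+261.2)/2 × 0.25 = 68.6875
  [2.75→4.25]: (261.2+144.4)/2 × 1.5 = 304.2
  Sum = 1652.7375 ng/mL·hr
Extrapolated tail: C_last / k_e = 144.4 / 0.395 = 365.570
AUC_0→∞ = 1652.7375 + 365.570 = 2018.3075 ng/mL·hr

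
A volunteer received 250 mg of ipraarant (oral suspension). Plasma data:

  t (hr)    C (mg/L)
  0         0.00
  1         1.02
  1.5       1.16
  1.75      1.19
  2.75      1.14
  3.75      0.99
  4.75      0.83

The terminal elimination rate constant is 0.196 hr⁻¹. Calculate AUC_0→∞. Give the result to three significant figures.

Trapezoidal AUC_0→4.75:
  [0→1]: (0.00+1.02)/2 × 1 = 0.51
  [1→1.5]: (1.02+1.16)/2 × 0.5 = 0.545
  [1.5→1.75]: (1.16+1.19)/2 × 0.25 = 0.29375
  [1.75→2.75]: (1.19+1.14)/2 × 1 = 1.165
  [2.75→3.75]: (1.14+0.99)/2 × 1 = 1.065
  [3.75→4.75]: (0.99+0.83)/2 × 1 = 0.91
  Sum = 4.48875 mg/L·hr
Extrapolated tail: C_last / k_e = 0.83 / 0.196 = 4.235
AUC_0→∞ = 4.48875 + 4.235 = 8.72375 mg/L·hr

AUC = 8.72 mg/L·hr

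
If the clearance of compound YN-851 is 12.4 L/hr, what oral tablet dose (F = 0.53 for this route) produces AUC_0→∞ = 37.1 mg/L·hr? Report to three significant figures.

Dose = CL × AUC_0→∞ / F
     = 12.4 × 37.1 / 0.53 = 868 mg

Dose = 868 mg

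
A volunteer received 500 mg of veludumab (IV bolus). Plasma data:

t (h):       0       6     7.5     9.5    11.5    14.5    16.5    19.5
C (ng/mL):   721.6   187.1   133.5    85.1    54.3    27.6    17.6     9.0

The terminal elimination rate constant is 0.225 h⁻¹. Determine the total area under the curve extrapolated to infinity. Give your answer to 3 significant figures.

Trapezoidal AUC_0→19.5:
  [0→6]: (721.6+187.1)/2 × 6 = 2726.1
  [6→7.5]: (187.1+133.5)/2 × 1.5 = 240.45
  [7.5→9.5]: (133.5+85.1)/2 × 2 = 218.6
  [9.5→11.5]: (85.1+54.3)/2 × 2 = 139.4
  [11.5→14.5]: (54.3+27.6)/2 × 3 = 122.85
  [14.5→16.5]: (27.6+17.6)/2 × 2 = 45.2
  [16.5→19.5]: (17.6+9.0)/2 × 3 = 39.9
  Sum = 3532.5 ng/mL·h
Extrapolated tail: C_last / k_e = 9.0 / 0.225 = 40.000
AUC_0→∞ = 3532.5 + 40.000 = 3572.5 ng/mL·h

AUC = 3570 ng/mL·h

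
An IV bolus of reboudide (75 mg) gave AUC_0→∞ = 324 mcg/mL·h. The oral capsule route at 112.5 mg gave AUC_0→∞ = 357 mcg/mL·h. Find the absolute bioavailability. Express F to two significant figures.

F = 0.73

F = (AUC_ev / D_ev) / (AUC_iv / D_iv)
  = (357/112.5) / (324/75)
  = 3.17333 / 4.32 = 0.7346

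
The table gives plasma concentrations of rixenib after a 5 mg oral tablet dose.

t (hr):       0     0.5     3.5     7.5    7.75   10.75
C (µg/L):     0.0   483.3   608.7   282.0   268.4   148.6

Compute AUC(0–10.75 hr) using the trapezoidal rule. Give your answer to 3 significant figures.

Trapezoidal AUC_0→10.75:
  [0→0.5]: (0.0+483.3)/2 × 0.5 = 120.825
  [0.5→3.5]: (483.3+608.7)/2 × 3 = 1638.0
  [3.5→7.5]: (608.7+282.0)/2 × 4 = 1781.4
  [7.5→7.75]: (282.0+268.4)/2 × 0.25 = 68.8
  [7.75→10.75]: (268.4+148.6)/2 × 3 = 625.5
  Sum = 4234.525 µg/L·hr

AUC = 4230 µg/L·hr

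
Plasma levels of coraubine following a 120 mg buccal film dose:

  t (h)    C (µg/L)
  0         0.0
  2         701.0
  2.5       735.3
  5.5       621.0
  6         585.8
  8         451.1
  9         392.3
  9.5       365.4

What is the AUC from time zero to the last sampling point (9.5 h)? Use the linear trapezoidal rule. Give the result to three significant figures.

AUC = 5040 µg/L·h

Trapezoidal AUC_0→9.5:
  [0→2]: (0.0+701.0)/2 × 2 = 701.0
  [2→2.5]: (701.0+735.3)/2 × 0.5 = 359.075
  [2.5→5.5]: (735.3+621.0)/2 × 3 = 2034.45
  [5.5→6]: (621.0+585.8)/2 × 0.5 = 301.7
  [6→8]: (585.8+451.1)/2 × 2 = 1036.9
  [8→9]: (451.1+392.3)/2 × 1 = 421.7
  [9→9.5]: (392.3+365.4)/2 × 0.5 = 189.425
  Sum = 5044.25 µg/L·h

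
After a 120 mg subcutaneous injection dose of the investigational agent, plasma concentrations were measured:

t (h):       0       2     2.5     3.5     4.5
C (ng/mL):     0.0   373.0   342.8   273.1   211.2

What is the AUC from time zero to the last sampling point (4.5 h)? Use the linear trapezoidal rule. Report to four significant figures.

Trapezoidal AUC_0→4.5:
  [0→2]: (0.0+373.0)/2 × 2 = 373.0
  [2→2.5]: (373.0+342.8)/2 × 0.5 = 178.95
  [2.5→3.5]: (342.8+273.1)/2 × 1 = 307.95
  [3.5→4.5]: (273.1+211.2)/2 × 1 = 242.15
  Sum = 1102.05 ng/mL·h

AUC = 1102 ng/mL·h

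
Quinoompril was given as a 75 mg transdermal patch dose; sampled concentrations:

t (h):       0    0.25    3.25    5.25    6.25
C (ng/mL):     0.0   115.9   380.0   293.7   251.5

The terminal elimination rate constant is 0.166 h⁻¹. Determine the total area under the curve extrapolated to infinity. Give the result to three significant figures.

AUC = 3220 ng/mL·h

Trapezoidal AUC_0→6.25:
  [0→0.25]: (0.0+115.9)/2 × 0.25 = 14.4875
  [0.25→3.25]: (115.9+380.0)/2 × 3 = 743.85
  [3.25→5.25]: (380.0+293.7)/2 × 2 = 673.7
  [5.25→6.25]: (293.7+251.5)/2 × 1 = 272.6
  Sum = 1704.6375 ng/mL·h
Extrapolated tail: C_last / k_e = 251.5 / 0.166 = 1515.060
AUC_0→∞ = 1704.6375 + 1515.060 = 3219.6975 ng/mL·h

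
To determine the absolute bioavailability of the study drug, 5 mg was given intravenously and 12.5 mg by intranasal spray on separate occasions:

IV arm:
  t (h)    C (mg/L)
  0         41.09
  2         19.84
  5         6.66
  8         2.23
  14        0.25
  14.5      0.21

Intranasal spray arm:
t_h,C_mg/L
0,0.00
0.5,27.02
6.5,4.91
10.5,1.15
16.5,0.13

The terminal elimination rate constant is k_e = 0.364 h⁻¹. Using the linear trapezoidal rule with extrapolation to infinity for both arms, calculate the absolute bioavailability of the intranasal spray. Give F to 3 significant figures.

F = 0.389

Trapezoidal AUC_0→14.5 (IV):
  [0→2]: (41.09+19.84)/2 × 2 = 60.93
  [2→5]: (19.84+6.66)/2 × 3 = 39.75
  [5→8]: (6.66+2.23)/2 × 3 = 13.335
  [8→14]: (2.23+0.25)/2 × 6 = 7.44
  [14→14.5]: (0.25+0.21)/2 × 0.5 = 0.115
  Sum = 121.57 mg/L·h
IV tail: 0.21/0.364 = 0.577; AUC_iv,0→∞ = 121.57 + 0.577 = 122.147 mg/L·h
Trapezoidal AUC_0→16.5 (intranasal spray):
  [0→0.5]: (0.00+27.02)/2 × 0.5 = 6.755
  [0.5→6.5]: (27.02+4.91)/2 × 6 = 95.79
  [6.5→10.5]: (4.91+1.15)/2 × 4 = 12.12
  [10.5→16.5]: (1.15+0.13)/2 × 6 = 3.84
  Sum = 118.505 mg/L·h
intranasal spray tail: 0.13/0.364 = 0.357; AUC_ev,0→∞ = 118.505 + 0.357 = 118.862 mg/L·h
F = (AUC_ev/D_ev)/(AUC_iv/D_iv) = (118.862/12.5)/(122.147/5) = 9.50896/24.4294 = 0.3892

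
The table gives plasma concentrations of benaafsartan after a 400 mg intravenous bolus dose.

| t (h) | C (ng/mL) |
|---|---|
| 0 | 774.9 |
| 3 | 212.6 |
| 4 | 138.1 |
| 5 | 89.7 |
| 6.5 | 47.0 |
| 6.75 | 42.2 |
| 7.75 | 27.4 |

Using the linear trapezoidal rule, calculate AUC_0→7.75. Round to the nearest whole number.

AUC = 1919 ng/mL·h

Trapezoidal AUC_0→7.75:
  [0→3]: (774.9+212.6)/2 × 3 = 1481.25
  [3→4]: (212.6+138.1)/2 × 1 = 175.35
  [4→5]: (138.1+89.7)/2 × 1 = 113.9
  [5→6.5]: (89.7+47.0)/2 × 1.5 = 102.525
  [6.5→6.75]: (47.0+42.2)/2 × 0.25 = 11.15
  [6.75→7.75]: (42.2+27.4)/2 × 1 = 34.8
  Sum = 1918.975 ng/mL·h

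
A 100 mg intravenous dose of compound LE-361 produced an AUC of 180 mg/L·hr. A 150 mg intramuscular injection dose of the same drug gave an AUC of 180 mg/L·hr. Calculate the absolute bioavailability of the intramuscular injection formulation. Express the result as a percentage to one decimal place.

F = 66.7%

F = (AUC_ev / D_ev) / (AUC_iv / D_iv)
  = (180/150) / (180/100)
  = 1.2 / 1.8 = 0.6667
  = 66.67%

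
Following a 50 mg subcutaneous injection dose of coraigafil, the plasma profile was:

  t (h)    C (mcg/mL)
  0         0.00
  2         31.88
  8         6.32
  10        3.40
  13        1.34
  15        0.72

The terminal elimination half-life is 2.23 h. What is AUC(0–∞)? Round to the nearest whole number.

Trapezoidal AUC_0→15:
  [0→2]: (0.00+31.88)/2 × 2 = 31.88
  [2→8]: (31.88+6.32)/2 × 6 = 114.6
  [8→10]: (6.32+3.40)/2 × 2 = 9.72
  [10→13]: (3.40+1.34)/2 × 3 = 7.11
  [13→15]: (1.34+0.72)/2 × 2 = 2.06
  Sum = 165.37 mcg/mL·h
k_e = ln2 / t½ = 0.693147 / 2.23 = 0.3108 h^-1
Extrapolated tail: C_last / k_e = 0.72 / 0.3108 = 2.317
AUC_0→∞ = 165.37 + 2.317 = 167.687 mcg/mL·h

AUC = 168 mcg/mL·h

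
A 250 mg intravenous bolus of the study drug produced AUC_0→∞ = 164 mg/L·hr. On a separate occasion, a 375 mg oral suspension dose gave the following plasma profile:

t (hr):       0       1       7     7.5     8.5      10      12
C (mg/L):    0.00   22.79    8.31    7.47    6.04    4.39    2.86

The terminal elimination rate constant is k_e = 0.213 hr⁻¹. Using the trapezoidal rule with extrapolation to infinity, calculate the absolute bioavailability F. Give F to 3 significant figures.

Trapezoidal AUC_0→12 (oral suspension):
  [0→1]: (0.00+22.79)/2 × 1 = 11.395
  [1→7]: (22.79+8.31)/2 × 6 = 93.3
  [7→7.5]: (8.31+7.47)/2 × 0.5 = 3.945
  [7.5→8.5]: (7.47+6.04)/2 × 1 = 6.755
  [8.5→10]: (6.04+4.39)/2 × 1.5 = 7.8225
  [10→12]: (4.39+2.86)/2 × 2 = 7.25
  Sum = 130.4675 mg/L·hr
Tail: C_last/k_e = 2.86/0.213 = 13.427
AUC_0→∞ (oral suspension) = 130.4675 + 13.427 = 143.8945 mg/L·hr
F = (AUC_ev/D_ev)/(AUC_iv/D_iv) = (143.8945/375)/(164/250) = 0.383719/0.656 = 0.5849

F = 0.585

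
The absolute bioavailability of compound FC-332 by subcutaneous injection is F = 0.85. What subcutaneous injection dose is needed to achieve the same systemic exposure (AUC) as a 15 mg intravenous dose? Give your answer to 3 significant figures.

For equal systemic exposure: F × D_ev = D_iv
D_ev = D_iv / F = 15 / 0.85 = 17.6471 mg

D_subcutaneous = 17.6 mg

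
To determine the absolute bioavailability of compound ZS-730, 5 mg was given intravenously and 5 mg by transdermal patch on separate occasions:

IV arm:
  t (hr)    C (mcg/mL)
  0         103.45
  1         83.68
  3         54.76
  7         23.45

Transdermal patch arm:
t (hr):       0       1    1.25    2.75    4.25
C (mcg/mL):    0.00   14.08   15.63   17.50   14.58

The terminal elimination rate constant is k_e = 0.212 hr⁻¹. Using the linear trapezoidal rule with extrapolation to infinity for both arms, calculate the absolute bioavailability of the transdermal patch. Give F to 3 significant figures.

F = 0.257

Trapezoidal AUC_0→7 (IV):
  [0→1]: (103.45+83.68)/2 × 1 = 93.565
  [1→3]: (83.68+54.76)/2 × 2 = 138.44
  [3→7]: (54.76+23.45)/2 × 4 = 156.42
  Sum = 388.425 mcg/mL·hr
IV tail: 23.45/0.212 = 110.613; AUC_iv,0→∞ = 388.425 + 110.613 = 499.038 mcg/mL·hr
Trapezoidal AUC_0→4.25 (transdermal patch):
  [0→1]: (0.00+14.08)/2 × 1 = 7.04
  [1→1.25]: (14.08+15.63)/2 × 0.25 = 3.71375
  [1.25→2.75]: (15.63+17.50)/2 × 1.5 = 24.8475
  [2.75→4.25]: (17.50+14.58)/2 × 1.5 = 24.06
  Sum = 59.66125 mcg/mL·hr
transdermal patch tail: 14.58/0.212 = 68.774; AUC_ev,0→∞ = 59.66125 + 68.774 = 128.43525 mcg/mL·hr
F = (AUC_ev/D_ev)/(AUC_iv/D_iv) = (128.43525/5)/(499.038/5) = 25.68705/99.8076 = 0.2574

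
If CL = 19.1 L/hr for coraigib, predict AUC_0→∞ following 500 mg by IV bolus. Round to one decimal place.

AUC = 26.2 mg/L·hr

AUC_0→∞ = Dose_iv / CL
        = 500 / 19.1 = 26.178 mg/L·hr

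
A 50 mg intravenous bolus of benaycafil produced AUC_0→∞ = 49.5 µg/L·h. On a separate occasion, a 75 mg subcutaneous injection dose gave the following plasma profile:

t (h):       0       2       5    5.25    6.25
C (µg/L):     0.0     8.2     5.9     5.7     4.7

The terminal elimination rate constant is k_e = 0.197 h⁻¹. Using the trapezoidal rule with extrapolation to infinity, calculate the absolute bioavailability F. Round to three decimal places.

Trapezoidal AUC_0→6.25 (subcutaneous injection):
  [0→2]: (0.0+8.2)/2 × 2 = 8.2
  [2→5]: (8.2+5.9)/2 × 3 = 21.15
  [5→5.25]: (5.9+5.7)/2 × 0.25 = 1.45
  [5.25→6.25]: (5.7+4.7)/2 × 1 = 5.2
  Sum = 36.0 µg/L·h
Tail: C_last/k_e = 4.7/0.197 = 23.858
AUC_0→∞ (subcutaneous injection) = 36.0 + 23.858 = 59.858 µg/L·h
F = (AUC_ev/D_ev)/(AUC_iv/D_iv) = (59.858/75)/(49.5/50) = 0.798107/0.99 = 0.8062

F = 0.806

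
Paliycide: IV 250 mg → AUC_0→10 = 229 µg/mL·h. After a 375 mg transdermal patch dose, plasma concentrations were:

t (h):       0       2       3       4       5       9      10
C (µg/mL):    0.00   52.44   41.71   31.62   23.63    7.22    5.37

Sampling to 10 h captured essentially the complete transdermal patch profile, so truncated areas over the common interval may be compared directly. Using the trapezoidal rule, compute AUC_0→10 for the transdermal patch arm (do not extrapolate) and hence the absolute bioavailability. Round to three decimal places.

Trapezoidal AUC_0→10 (transdermal patch):
  [0→2]: (0.00+52.44)/2 × 2 = 52.44
  [2→3]: (52.44+41.71)/2 × 1 = 47.075
  [3→4]: (41.71+31.62)/2 × 1 = 36.665
  [4→5]: (31.62+23.63)/2 × 1 = 27.625
  [5→9]: (23.63+7.22)/2 × 4 = 61.7
  [9→10]: (7.22+5.37)/2 × 1 = 6.295
  Sum = 231.8 µg/mL·h
F = (AUC_ev/D_ev)/(AUC_iv/D_iv) = (231.8/375)/(229/250) = 0.618133/0.916 = 0.6748

F = 0.675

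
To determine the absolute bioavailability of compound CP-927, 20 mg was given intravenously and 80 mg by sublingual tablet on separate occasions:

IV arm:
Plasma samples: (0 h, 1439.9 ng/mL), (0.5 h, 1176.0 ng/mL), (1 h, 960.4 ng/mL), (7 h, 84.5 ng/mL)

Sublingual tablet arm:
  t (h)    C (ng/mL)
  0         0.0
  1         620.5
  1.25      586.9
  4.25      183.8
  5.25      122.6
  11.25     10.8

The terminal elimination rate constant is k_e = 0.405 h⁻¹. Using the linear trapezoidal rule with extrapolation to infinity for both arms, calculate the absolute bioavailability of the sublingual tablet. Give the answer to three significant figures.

Trapezoidal AUC_0→7 (IV):
  [0→0.5]: (1439.9+1176.0)/2 × 0.5 = 653.975
  [0.5→1]: (1176.0+960.4)/2 × 0.5 = 534.1
  [1→7]: (960.4+84.5)/2 × 6 = 3134.7
  Sum = 4322.775 ng/mL·h
IV tail: 84.5/0.405 = 208.642; AUC_iv,0→∞ = 4322.775 + 208.642 = 4531.417 ng/mL·h
Trapezoidal AUC_0→11.25 (sublingual tablet):
  [0→1]: (0.0+620.5)/2 × 1 = 310.25
  [1→1.25]: (620.5+586.9)/2 × 0.25 = 150.925
  [1.25→4.25]: (586.9+183.8)/2 × 3 = 1156.05
  [4.25→5.25]: (183.8+122.6)/2 × 1 = 153.2
  [5.25→11.25]: (122.6+10.8)/2 × 6 = 400.2
  Sum = 2170.625 ng/mL·h
sublingual tablet tail: 10.8/0.405 = 26.667; AUC_ev,0→∞ = 2170.625 + 26.667 = 2197.292 ng/mL·h
F = (AUC_ev/D_ev)/(AUC_iv/D_iv) = (2197.292/80)/(4531.417/20) = 27.46615/226.57085 = 0.1212

F = 0.121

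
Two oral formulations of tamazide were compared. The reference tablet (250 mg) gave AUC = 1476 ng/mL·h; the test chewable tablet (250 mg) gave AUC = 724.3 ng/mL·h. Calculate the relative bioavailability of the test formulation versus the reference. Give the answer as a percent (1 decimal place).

F_rel = (AUC_test/D_test) / (AUC_ref/D_ref)
      = (724.3/250) / (1476/250)
      = 2.8972 / 5.904 = 0.4907 = 49.07%

F_rel = 49.1%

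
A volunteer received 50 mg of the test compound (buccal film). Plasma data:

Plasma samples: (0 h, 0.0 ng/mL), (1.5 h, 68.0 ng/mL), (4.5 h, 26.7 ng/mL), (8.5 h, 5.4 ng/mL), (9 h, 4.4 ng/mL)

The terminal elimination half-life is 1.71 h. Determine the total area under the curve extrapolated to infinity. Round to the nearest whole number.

Trapezoidal AUC_0→9:
  [0→1.5]: (0.0+68.0)/2 × 1.5 = 51.0
  [1.5→4.5]: (68.0+26.7)/2 × 3 = 142.05
  [4.5→8.5]: (26.7+5.4)/2 × 4 = 64.2
  [8.5→9]: (5.4+4.4)/2 × 0.5 = 2.45
  Sum = 259.7 ng/mL·h
k_e = ln2 / t½ = 0.693147 / 1.71 = 0.4053 h^-1
Extrapolated tail: C_last / k_e = 4.4 / 0.4053 = 10.856
AUC_0→∞ = 259.7 + 10.856 = 270.556 ng/mL·h

AUC = 271 ng/mL·h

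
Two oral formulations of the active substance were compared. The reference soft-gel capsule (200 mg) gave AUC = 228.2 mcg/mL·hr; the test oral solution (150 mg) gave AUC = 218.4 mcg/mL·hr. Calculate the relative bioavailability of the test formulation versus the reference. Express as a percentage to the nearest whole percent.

F_rel = 128%

F_rel = (AUC_test/D_test) / (AUC_ref/D_ref)
      = (218.4/150) / (228.2/200)
      = 1.456 / 1.141 = 1.2761 = 127.61%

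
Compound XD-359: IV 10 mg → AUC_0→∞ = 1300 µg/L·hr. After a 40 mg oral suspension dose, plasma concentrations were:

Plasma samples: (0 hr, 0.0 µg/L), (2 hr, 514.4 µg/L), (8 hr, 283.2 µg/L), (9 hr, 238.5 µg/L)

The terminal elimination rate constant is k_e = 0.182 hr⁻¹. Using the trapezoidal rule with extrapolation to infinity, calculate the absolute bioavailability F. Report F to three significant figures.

F = 0.861

Trapezoidal AUC_0→9 (oral suspension):
  [0→2]: (0.0+514.4)/2 × 2 = 514.4
  [2→8]: (514.4+283.2)/2 × 6 = 2392.8
  [8→9]: (283.2+238.5)/2 × 1 = 260.85
  Sum = 3168.05 µg/L·hr
Tail: C_last/k_e = 238.5/0.182 = 1310.440
AUC_0→∞ (oral suspension) = 3168.05 + 1310.440 = 4478.49 µg/L·hr
F = (AUC_ev/D_ev)/(AUC_iv/D_iv) = (4478.49/40)/(1300/10) = 111.96225/130 = 0.8612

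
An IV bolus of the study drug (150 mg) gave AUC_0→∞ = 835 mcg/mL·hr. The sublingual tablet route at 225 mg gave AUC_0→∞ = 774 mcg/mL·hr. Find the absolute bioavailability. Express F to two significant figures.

F = (AUC_ev / D_ev) / (AUC_iv / D_iv)
  = (774/225) / (835/150)
  = 3.44 / 5.56667 = 0.6180

F = 0.62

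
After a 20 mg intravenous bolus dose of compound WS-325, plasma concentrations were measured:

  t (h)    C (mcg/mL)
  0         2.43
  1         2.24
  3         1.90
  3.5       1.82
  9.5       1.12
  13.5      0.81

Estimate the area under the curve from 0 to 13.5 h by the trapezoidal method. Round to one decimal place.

AUC = 20.1 mcg/mL·h

Trapezoidal AUC_0→13.5:
  [0→1]: (2.43+2.24)/2 × 1 = 2.335
  [1→3]: (2.24+1.90)/2 × 2 = 4.14
  [3→3.5]: (1.90+1.82)/2 × 0.5 = 0.93
  [3.5→9.5]: (1.82+1.12)/2 × 6 = 8.82
  [9.5→13.5]: (1.12+0.81)/2 × 4 = 3.86
  Sum = 20.085 mcg/mL·h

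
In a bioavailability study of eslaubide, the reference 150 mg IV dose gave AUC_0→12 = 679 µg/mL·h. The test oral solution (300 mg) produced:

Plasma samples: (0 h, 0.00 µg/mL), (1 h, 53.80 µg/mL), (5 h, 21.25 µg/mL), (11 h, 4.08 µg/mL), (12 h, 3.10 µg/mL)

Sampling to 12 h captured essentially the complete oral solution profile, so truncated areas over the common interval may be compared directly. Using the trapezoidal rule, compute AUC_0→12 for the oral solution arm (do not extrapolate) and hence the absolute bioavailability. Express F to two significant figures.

Trapezoidal AUC_0→12 (oral solution):
  [0→1]: (0.00+53.80)/2 × 1 = 26.9
  [1→5]: (53.80+21.25)/2 × 4 = 150.1
  [5→11]: (21.25+4.08)/2 × 6 = 75.99
  [11→12]: (4.08+3.10)/2 × 1 = 3.59
  Sum = 256.58 µg/mL·h
F = (AUC_ev/D_ev)/(AUC_iv/D_iv) = (256.58/300)/(679/150) = 0.855267/4.52667 = 0.1889

F = 0.19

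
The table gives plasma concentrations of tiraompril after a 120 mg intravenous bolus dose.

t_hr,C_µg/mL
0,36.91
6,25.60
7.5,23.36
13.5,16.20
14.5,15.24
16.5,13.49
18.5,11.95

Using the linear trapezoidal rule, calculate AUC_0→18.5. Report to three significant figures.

AUC = 413 µg/mL·hr

Trapezoidal AUC_0→18.5:
  [0→6]: (36.91+25.60)/2 × 6 = 187.53
  [6→7.5]: (25.60+23.36)/2 × 1.5 = 36.72
  [7.5→13.5]: (23.36+16.20)/2 × 6 = 118.68
  [13.5→14.5]: (16.20+15.24)/2 × 1 = 15.72
  [14.5→16.5]: (15.24+13.49)/2 × 2 = 28.73
  [16.5→18.5]: (13.49+11.95)/2 × 2 = 25.44
  Sum = 412.82 µg/mL·hr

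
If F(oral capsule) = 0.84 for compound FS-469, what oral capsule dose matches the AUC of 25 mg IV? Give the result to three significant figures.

For equal systemic exposure: F × D_ev = D_iv
D_ev = D_iv / F = 25 / 0.84 = 29.7619 mg

D_oral = 29.8 mg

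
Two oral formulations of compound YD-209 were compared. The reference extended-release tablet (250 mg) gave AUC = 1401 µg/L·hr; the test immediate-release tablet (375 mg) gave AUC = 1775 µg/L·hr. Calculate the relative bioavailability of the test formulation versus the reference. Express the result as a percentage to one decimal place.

F_rel = 84.5%

F_rel = (AUC_test/D_test) / (AUC_ref/D_ref)
      = (1775/375) / (1401/250)
      = 4.73333 / 5.604 = 0.8446 = 84.46%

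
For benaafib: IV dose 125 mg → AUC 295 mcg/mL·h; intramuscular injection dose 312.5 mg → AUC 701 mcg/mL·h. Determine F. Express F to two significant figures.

F = (AUC_ev / D_ev) / (AUC_iv / D_iv)
  = (701/312.5) / (295/125)
  = 2.2432 / 2.36 = 0.9505

F = 0.95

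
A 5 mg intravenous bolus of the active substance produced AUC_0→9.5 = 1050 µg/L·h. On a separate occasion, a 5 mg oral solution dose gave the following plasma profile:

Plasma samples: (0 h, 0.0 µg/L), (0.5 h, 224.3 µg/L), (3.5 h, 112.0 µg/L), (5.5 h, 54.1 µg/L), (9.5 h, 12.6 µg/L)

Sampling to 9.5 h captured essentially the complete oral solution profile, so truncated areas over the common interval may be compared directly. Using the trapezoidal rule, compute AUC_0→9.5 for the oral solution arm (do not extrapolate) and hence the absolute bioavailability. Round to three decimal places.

F = 0.819

Trapezoidal AUC_0→9.5 (oral solution):
  [0→0.5]: (0.0+224.3)/2 × 0.5 = 56.075
  [0.5→3.5]: (224.3+112.0)/2 × 3 = 504.45
  [3.5→5.5]: (112.0+54.1)/2 × 2 = 166.1
  [5.5→9.5]: (54.1+12.6)/2 × 4 = 133.4
  Sum = 860.025 µg/L·h
F = (AUC_ev/D_ev)/(AUC_iv/D_iv) = (860.025/5)/(1050/5) = 172.005/210 = 0.8191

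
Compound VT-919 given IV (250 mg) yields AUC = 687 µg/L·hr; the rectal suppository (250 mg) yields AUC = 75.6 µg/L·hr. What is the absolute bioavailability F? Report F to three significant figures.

F = 0.110

F = (AUC_ev / D_ev) / (AUC_iv / D_iv)
  = (75.6/250) / (687/250)
  = 0.3024 / 2.748 = 0.1100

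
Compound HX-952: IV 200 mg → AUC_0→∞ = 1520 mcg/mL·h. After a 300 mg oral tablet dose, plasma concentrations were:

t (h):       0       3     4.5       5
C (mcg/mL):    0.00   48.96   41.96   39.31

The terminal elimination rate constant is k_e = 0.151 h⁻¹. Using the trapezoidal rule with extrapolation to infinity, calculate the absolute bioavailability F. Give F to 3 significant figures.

F = 0.185

Trapezoidal AUC_0→5 (oral tablet):
  [0→3]: (0.00+48.96)/2 × 3 = 73.44
  [3→4.5]: (48.96+41.96)/2 × 1.5 = 68.19
  [4.5→5]: (41.96+39.31)/2 × 0.5 = 20.3175
  Sum = 161.9475 mcg/mL·h
Tail: C_last/k_e = 39.31/0.151 = 260.331
AUC_0→∞ (oral tablet) = 161.9475 + 260.331 = 422.2785 mcg/mL·h
F = (AUC_ev/D_ev)/(AUC_iv/D_iv) = (422.2785/300)/(1520/200) = 1.407595/7.6 = 0.1852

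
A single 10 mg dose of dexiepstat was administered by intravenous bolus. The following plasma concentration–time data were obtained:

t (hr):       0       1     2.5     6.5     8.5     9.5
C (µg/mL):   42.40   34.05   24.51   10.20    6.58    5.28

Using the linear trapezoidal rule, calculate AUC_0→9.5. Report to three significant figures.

AUC = 174 µg/mL·hr

Trapezoidal AUC_0→9.5:
  [0→1]: (42.40+34.05)/2 × 1 = 38.225
  [1→2.5]: (34.05+24.51)/2 × 1.5 = 43.92
  [2.5→6.5]: (24.51+10.20)/2 × 4 = 69.42
  [6.5→8.5]: (10.20+6.58)/2 × 2 = 16.78
  [8.5→9.5]: (6.58+5.28)/2 × 1 = 5.93
  Sum = 174.275 µg/mL·hr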